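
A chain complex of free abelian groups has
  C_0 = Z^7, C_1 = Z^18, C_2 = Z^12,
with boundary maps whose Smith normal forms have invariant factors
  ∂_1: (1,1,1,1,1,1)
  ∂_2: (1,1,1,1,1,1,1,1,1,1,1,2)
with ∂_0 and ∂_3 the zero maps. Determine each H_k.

H_0 ≅ Z,  H_1 ≅ Z/2Z,  H_2 = 0.

H_0: b_0 = 7 − 0 − 6 = 1; torsion from ∂_1 factors > 1: none. So H_0 ≅ Z.
H_1: b_1 = 18 − 6 − 12 = 0; torsion from ∂_2 factors > 1: [2]. So H_1 ≅ Z/2Z.
H_2: b_2 = 12 − 12 − 0 = 0; torsion from ∂_3 factors > 1: none. So H_2 ≅ 0.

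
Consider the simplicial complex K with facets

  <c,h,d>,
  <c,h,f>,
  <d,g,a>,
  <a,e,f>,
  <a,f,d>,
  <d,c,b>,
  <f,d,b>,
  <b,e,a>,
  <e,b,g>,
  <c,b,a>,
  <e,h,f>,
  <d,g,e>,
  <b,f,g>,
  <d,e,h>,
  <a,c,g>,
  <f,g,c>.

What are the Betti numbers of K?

b_0 = 1, b_1 = 2, b_2 = 1.

Fix the vertex order a < b < c < d < e < f < g < h and write every simplex with vertices in increasing order. Then dim K = 2 and the simplices of K are:

  0-simplices (8): a, b, c, d, e, f, g, h
  1-simplices (24): ab, ac, ad, ae, af, ag, bc, bd, be, bf, bg, cd, cf, cg, ch, de, df, dg, dh, ef, eg, eh, fg, fh
  2-simplices (16): abc, abe, acg, adf, adg, aef, bcd, bdf, beg, bfg, cdh, cfg, cfh, deg, deh, efh

giving chain groups C_0 ≅ Z^8, C_1 ≅ Z^24, C_2 ≅ Z^16.

The boundary map ∂_1: C_1 → C_0 maps an edge to its endpoints' difference, ∂[p,q] = q − p.
The resulting 8×24 matrix has rank 7, and its Smith normal form has invariant factors (1,1,1,1,1,1,1).

The boundary map ∂_2: C_2 → C_1 maps a triangle to the signed sum of its edges. For instance
  ∂deh = eh − dh + de,
  ∂bfg = fg − bg + bf.
As a 24×16 matrix over Z this has rank 15, with invariant factors (1,1,1,1,1,1,1,1,1,1,1,1,1,1,1).

Now H_k = ker ∂_k / im ∂_{k+1}, so:

  H_0: rank C_0 − rank ∂_1 = 8 − 7 = 1, and the invariant factors of ∂_1 are all 1, so H_0 ≅ Z.
  H_1: rank ker ∂_1 − rank ∂_2 = (24 − 7) − 15 = 2, and the invariant factors of ∂_2 are all 1, so H_1 ≅ Z^2.
  H_2: rank ker ∂_2 − rank ∂_3 = (16 − 15) − 0 = 1, and there is no ∂_3, so H_2 ≅ Z.

Hence the Betti numbers are b_0 = 1, b_1 = 2, b_2 = 1.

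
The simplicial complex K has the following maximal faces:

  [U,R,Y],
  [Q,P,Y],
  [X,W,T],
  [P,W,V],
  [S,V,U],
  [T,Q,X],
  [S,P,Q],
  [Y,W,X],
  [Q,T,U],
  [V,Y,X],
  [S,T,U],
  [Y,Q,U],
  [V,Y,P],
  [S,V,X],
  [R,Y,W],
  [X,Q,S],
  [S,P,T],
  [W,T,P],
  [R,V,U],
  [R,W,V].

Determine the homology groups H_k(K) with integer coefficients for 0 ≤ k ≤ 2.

H_0 = Z,  H_1 = Z × Z/2,  H_2 = 0.

Order the vertices as P < Q < R < S < T < U < V < W < X < Y. Listing each simplex with vertices in this order, K has dimension 2 with simplices:

  0-simplices (10): P, Q, R, S, T, U, V, W, X, Y
  1-simplices (30): PQ, PS, PT, PV, PW, PY, QS, QT, QU, QX, QY, RU, RV, RW, RY, ST, SU, SV, SX, TU, TW, TX, UV, UY, VW, VX, VY, WX, WY, XY
  2-simplices (20): PQS, PQY, PST, PTW, PVW, PVY, QSX, QTU, QTX, QUY, RUV, RUY, RVW, RWY, STU, SUV, SVX, TWX, VXY, WXY

so the chain groups are C_0 ≅ Z^10, C_1 ≅ Z^30, C_2 ≅ Z^20.

Boundary ∂_1: C_1 → C_0 sends each edge [p,q] (with p < q) to q − p. For instance
  ∂WY = Y − W.
The resulting 10×30 matrix has rank 9, and its Smith normal form has invariant factors (1,1,1,1,1,1,1,1,1).

The boundary map ∂_2: C_2 → C_1 maps a triangle to the signed sum of its edges. For instance
  ∂PTW = TW − PW + PT,
  ∂RWY = WY − RY + RW.
As a 30×20 matrix over Z this has rank 20, with invariant factors (1,1,1,1,1,1,1,1,1,1,1,1,1,1,1,1,1,1,1,2).

Now H_k = ker ∂_k / im ∂_{k+1}, so:

  H_0: rank C_0 − rank ∂_1 = 10 − 9 = 1, and the invariant factors of ∂_1 are all 1, so H_0 ≅ Z.
  H_1: rank ker ∂_1 − rank ∂_2 = (30 − 9) − 20 = 1, and ∂_2 has invariant factor 2 > 1, so H_1 ≅ Z × Z/2.
  H_2: rank ker ∂_2 − rank ∂_3 = (20 − 20) − 0 = 0, and there is no ∂_3, so H_2 ≅ 0.

As a check, the Euler characteristic is 10 − 30 + 20 = 0, which agrees with 1 − 1 + 0 = 0.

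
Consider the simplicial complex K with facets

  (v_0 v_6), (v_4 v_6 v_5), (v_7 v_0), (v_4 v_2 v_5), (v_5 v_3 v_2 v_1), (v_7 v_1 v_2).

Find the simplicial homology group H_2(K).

K has 8 vertices, 14 edges, 7 triangles, 1 3-simplex.
rank ∂_2 = 6, rank ∂_3 = 1 ⇒ b_2 = 7 − 6 − 1 = 0; all invariant factors of ∂_3 are 1 so no torsion. So H_2 ≅ 0.

H_2 = 0.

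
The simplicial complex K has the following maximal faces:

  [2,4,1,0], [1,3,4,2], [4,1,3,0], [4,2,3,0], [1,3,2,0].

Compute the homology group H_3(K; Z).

H_3 = Z.

Take the total order 0 < 1 < 2 < 3 < 4 on the vertex set. Then K (dimension 3) consists of the simplices:

  0-simplices (5): [0], [1], [2], [3], [4]
  1-simplices (10): [0,1], [0,2], [0,3], [0,4], [1,2], [1,3], [1,4], [2,3], [2,4], [3,4]
  2-simplices (10): [0,1,2], [0,1,3], [0,1,4], [0,2,3], [0,2,4], [0,3,4], [1,2,3], [1,2,4], [1,3,4], [2,3,4]
  3-simplices (5): [0,1,2,3], [0,1,2,4], [0,1,3,4], [0,2,3,4], [1,2,3,4]

Hence C_0 ≅ Z^5, C_1 ≅ Z^10, C_2 ≅ Z^10, C_3 ≅ Z^5.

∂_1: C_1 → C_0 is given by ∂[p,q] = [q] − [p]. For instance
  ∂[2,4] = [4] − [2].
As a 5×10 matrix over Z this has rank 4, with invariant factors (1,1,1,1).

The boundary map ∂_2: C_2 → C_1 sends each 2-simplex [p,q,r] to [q,r] − [p,r] + [p,q]. For instance
  ∂[0,2,3] = [2,3] − [0,3] + [0,2],
  ∂[2,3,4] = [3,4] − [2,4] + [2,3].
As a 10×10 matrix over Z this has rank 6, with invariant factors (1,1,1,1,1,1).

Boundary ∂_3: C_3 → C_2 sends each 3-simplex σ to the alternating sum Σ_i (−1)^i (σ with its i-th vertex removed). For instance
  ∂[1,2,3,4] = [2,3,4] − [1,3,4] + [1,2,4] − [1,2,3],
  ∂[0,2,3,4] = [2,3,4] − [0,3,4] + [0,2,4] − [0,2,3].
The resulting 10×5 matrix has rank 4, and its Smith normal form has invariant factors (1,1,1,1).

Now H_k = ker ∂_k / im ∂_{k+1}, so:

  H_3: rank ker ∂_3 − rank ∂_4 = (5 − 4) − 0 = 1, and there is no ∂_4, so H_3 ≅ Z.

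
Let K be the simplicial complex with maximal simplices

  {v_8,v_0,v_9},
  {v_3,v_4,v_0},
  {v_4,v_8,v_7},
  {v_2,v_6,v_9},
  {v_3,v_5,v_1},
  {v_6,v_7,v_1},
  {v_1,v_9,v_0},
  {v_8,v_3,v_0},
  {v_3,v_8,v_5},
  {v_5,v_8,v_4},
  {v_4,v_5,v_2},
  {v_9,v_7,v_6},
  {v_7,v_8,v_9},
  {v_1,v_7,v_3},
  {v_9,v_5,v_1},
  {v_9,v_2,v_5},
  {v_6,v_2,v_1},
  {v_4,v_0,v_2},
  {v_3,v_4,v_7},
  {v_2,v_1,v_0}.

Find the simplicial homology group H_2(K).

H_2 = 0.

K has 10 vertices, 30 edges, 20 triangles.
rank ∂_2 = 20, rank ∂_3 = 0 ⇒ b_2 = 20 − 20 − 0 = 0. So H_2 ≅ 0.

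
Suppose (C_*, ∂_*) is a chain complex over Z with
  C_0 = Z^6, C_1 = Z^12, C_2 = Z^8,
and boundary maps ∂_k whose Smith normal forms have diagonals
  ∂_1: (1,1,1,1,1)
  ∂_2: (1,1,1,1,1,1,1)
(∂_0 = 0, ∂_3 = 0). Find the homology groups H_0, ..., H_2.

H_0: b_0 = 6 − 0 − 5 = 1; torsion from ∂_1 factors > 1: none. So H_0 = Z.
H_1: b_1 = 12 − 5 − 7 = 0; torsion from ∂_2 factors > 1: none. So H_1 = 0.
H_2: b_2 = 8 − 7 − 0 = 1; torsion from ∂_3 factors > 1: none. So H_2 = Z.

H_0 = Z,  H_1 = 0,  H_2 = Z.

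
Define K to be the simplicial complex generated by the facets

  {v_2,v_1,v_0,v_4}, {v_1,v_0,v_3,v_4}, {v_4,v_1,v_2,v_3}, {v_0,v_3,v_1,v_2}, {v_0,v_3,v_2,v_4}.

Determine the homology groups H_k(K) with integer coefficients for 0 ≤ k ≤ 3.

H_0 = Z,  H_1 = 0,  H_2 = 0,  H_3 = Z.

Fix the vertex order v_0 < v_1 < v_2 < v_3 < v_4 and write every simplex with vertices in increasing order. Then dim K = 3 and the simplices of K are:

  0-simplices (5): [v_0], [v_1], [v_2], [v_3], [v_4]
  1-simplices (10): [v_0,v_1], [v_0,v_2], [v_0,v_3], [v_0,v_4], [v_1,v_2], [v_1,v_3], [v_1,v_4], [v_2,v_3], [v_2,v_4], [v_3,v_4]
  2-simplices (10): [v_0,v_1,v_2], [v_0,v_1,v_3], [v_0,v_1,v_4], [v_0,v_2,v_3], [v_0,v_2,v_4], [v_0,v_3,v_4], [v_1,v_2,v_3], [v_1,v_2,v_4], [v_1,v_3,v_4], [v_2,v_3,v_4]
  3-simplices (5): [v_0,v_1,v_2,v_3], [v_0,v_1,v_2,v_4], [v_0,v_1,v_3,v_4], [v_0,v_2,v_3,v_4], [v_1,v_2,v_3,v_4]

so the chain groups are C_0 ≅ Z^5, C_1 ≅ Z^10, C_2 ≅ Z^10, C_3 ≅ Z^5.

∂_1: C_1 → C_0 is given by ∂[p,q] = [q] − [p].
As a 5×10 matrix over Z this has rank 4, with invariant factors (1,1,1,1).

∂_2: C_2 → C_1 sends each 2-simplex [p,q,r] to [q,r] − [p,r] + [p,q]. For instance
  ∂[v_0,v_2,v_3] = [v_2,v_3] − [v_0,v_3] + [v_0,v_2],
  ∂[v_0,v_2,v_4] = [v_2,v_4] − [v_0,v_4] + [v_0,v_2].
The 10×10 boundary matrix has rank 6 and Smith normal form diag(1,1,1,1,1,1).

∂_3: C_3 → C_2 sends each 3-simplex σ to the alternating sum Σ_i (−1)^i (σ with its i-th vertex removed). For instance
  ∂[v_0,v_2,v_3,v_4] = [v_2,v_3,v_4] − [v_0,v_3,v_4] + [v_0,v_2,v_4] − [v_0,v_2,v_3],
  ∂[v_1,v_2,v_3,v_4] = [v_2,v_3,v_4] − [v_1,v_3,v_4] + [v_1,v_2,v_4] − [v_1,v_2,v_3].
The resulting 10×5 matrix has rank 4, and its Smith normal form has invariant factors (1,1,1,1).

Reading off H_k = ker ∂_k / im ∂_{k+1}:

  H_0: rank C_0 − rank ∂_1 = 5 − 4 = 1, and the invariant factors of ∂_1 are all 1, so H_0 = Z.
  H_1: rank ker ∂_1 − rank ∂_2 = (10 − 4) − 6 = 0, and the invariant factors of ∂_2 are all 1, so H_1 = 0.
  H_2: rank ker ∂_2 − rank ∂_3 = (10 − 6) − 4 = 0, and the invariant factors of ∂_3 are all 1, so H_2 = 0.
  H_3: rank ker ∂_3 − rank ∂_4 = (5 − 4) − 0 = 1, and there is no ∂_4, so H_3 = Z.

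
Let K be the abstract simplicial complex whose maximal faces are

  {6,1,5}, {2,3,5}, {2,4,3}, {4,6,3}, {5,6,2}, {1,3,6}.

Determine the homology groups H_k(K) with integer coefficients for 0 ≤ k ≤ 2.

We work with the vertex ordering 1 < 2 < 3 < 4 < 5 < 6. The simplices of K, each written with vertices in increasing order, are:

  0-simplices (6): [1], [2], [3], [4], [5], [6]
  1-simplices (12): [1,3], [1,5], [1,6], [2,3], [2,4], [2,5], [2,6], [3,4], [3,5], [3,6], [4,6], [5,6]
  2-simplices (6): [1,3,6], [1,5,6], [2,3,4], [2,3,5], [2,5,6], [3,4,6]

Hence C_0 ≅ Z^6, C_1 ≅ Z^12, C_2 ≅ Z^6.

∂_1: C_1 → C_0 maps an edge to its endpoints' difference, ∂[p,q] = q − p. For instance
  ∂[1,6] = [6] − [1].
The resulting 6×12 matrix has rank 5, and its Smith normal form has invariant factors (1,1,1,1,1).

∂_2: C_2 → C_1 maps a triangle to the signed sum of its edges. For instance
  ∂[3,4,6] = [4,6] − [3,6] + [3,4],
  ∂[1,3,6] = [3,6] − [1,6] + [1,3].
The 12×6 boundary matrix has rank 6 and Smith normal form diag(1,1,1,1,1,1).

Now H_k = ker ∂_k / im ∂_{k+1}, so:

  H_0: rank C_0 − rank ∂_1 = 6 − 5 = 1, and the invariant factors of ∂_1 are all 1, so H_0 = Z.
  H_1: rank ker ∂_1 − rank ∂_2 = (12 − 5) − 6 = 1, and the invariant factors of ∂_2 are all 1, so H_1 = Z.
  H_2: rank ker ∂_2 − rank ∂_3 = (6 − 6) − 0 = 0, and there is no ∂_3, so H_2 = 0.

H_0 = Z,  H_1 = Z,  H_2 = 0.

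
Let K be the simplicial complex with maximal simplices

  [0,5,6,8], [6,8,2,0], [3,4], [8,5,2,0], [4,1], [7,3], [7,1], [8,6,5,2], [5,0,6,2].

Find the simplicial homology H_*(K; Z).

Order the vertices as 0 < 1 < 2 < 3 < 4 < 5 < 6 < 7 < 8. Listing each simplex with vertices in this order, K has dimension 3 with simplices:

  0-simplices (9): [0], [1], [2], [3], [4], [5], [6], [7], [8]
  1-simplices (14): [0,2], [0,5], [0,6], [0,8], [1,4], [1,7], [2,5], [2,6], [2,8], [3,4], [3,7], [5,6], [5,8], [6,8]
  2-simplices (10): [0,2,5], [0,2,6], [0,2,8], [0,5,6], [0,5,8], [0,6,8], [2,5,6], [2,5,8], [2,6,8], [5,6,8]
  3-simplices (5): [0,2,5,6], [0,2,5,8], [0,2,6,8], [0,5,6,8], [2,5,6,8]

so the chain groups are C_0 ≅ Z^9, C_1 ≅ Z^14, C_2 ≅ Z^10, C_3 ≅ Z^5.

∂_1: C_1 → C_0 is given by ∂[p,q] = [q] − [p].
The 9×14 boundary matrix has rank 7 and Smith normal form diag(1,1,1,1,1,1,1).

∂_2: C_2 → C_1 maps a triangle to the signed sum of its edges. For instance
  ∂[2,6,8] = [6,8] − [2,8] + [2,6],
  ∂[0,6,8] = [6,8] − [0,8] + [0,6].
The 14×10 boundary matrix has rank 6 and Smith normal form diag(1,1,1,1,1,1).

∂_3: C_3 → C_2 sends each 3-simplex σ to the alternating sum Σ_i (−1)^i (σ with its i-th vertex removed). For instance
  ∂[0,5,6,8] = [5,6,8] − [0,6,8] + [0,5,8] − [0,5,6],
  ∂[2,5,6,8] = [5,6,8] − [2,6,8] + [2,5,8] − [2,5,6].
As a 10×5 matrix over Z this has rank 4, with invariant factors (1,1,1,1).

From H_k ≅ ker(∂_k) / im(∂_{k+1}) we obtain:

  H_0: rank C_0 − rank ∂_1 = 9 − 7 = 2, and the invariant factors of ∂_1 are all 1, so H_0 ≅ Z^2.
  H_1: rank ker ∂_1 − rank ∂_2 = (14 − 7) − 6 = 1, and the invariant factors of ∂_2 are all 1, so H_1 ≅ Z.
  H_2: rank ker ∂_2 − rank ∂_3 = (10 − 6) − 4 = 0, and the invariant factors of ∂_3 are all 1, so H_2 ≅ 0.
  H_3: rank ker ∂_3 − rank ∂_4 = (5 − 4) − 0 = 1, and there is no ∂_4, so H_3 ≅ Z.

(K is a triangulation of the disjoint union of the 3-sphere S^3 and the circle S^1.)

H_0 ≅ Z^2,  H_1 ≅ Z,  H_2 = 0,  H_3 ≅ Z.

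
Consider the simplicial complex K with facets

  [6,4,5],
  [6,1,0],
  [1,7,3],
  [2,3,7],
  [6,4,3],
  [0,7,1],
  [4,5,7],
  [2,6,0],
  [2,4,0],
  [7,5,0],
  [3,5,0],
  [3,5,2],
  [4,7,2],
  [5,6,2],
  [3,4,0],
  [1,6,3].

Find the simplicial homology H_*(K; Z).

We work with the vertex ordering 0 < 1 < 2 < 3 < 4 < 5 < 6 < 7. The simplices of K, each written with vertices in increasing order, are:

  0-simplices (8): [0], [1], [2], [3], [4], [5], [6], [7]
  1-simplices (24): (24 of them)
  2-simplices (16): [0,1,6], [0,1,7], [0,2,4], [0,2,6], [0,3,4], [0,3,5], [0,5,7], [1,3,6], [1,3,7], [2,3,5], [2,3,7], [2,4,7], [2,5,6], [3,4,6], [4,5,6], [4,5,7]

Hence C_0 ≅ Z^8, C_1 ≅ Z^24, C_2 ≅ Z^16.

Boundary ∂_1: C_1 → C_0 maps an edge to its endpoints' difference, ∂[p,q] = q − p. For instance
  ∂[1,6] = [6] − [1].
As a 8×24 matrix over Z this has rank 7, with invariant factors (1,1,1,1,1,1,1).

The boundary map ∂_2: C_2 → C_1 acts by ∂[p,q,r] = [q,r] − [p,r] + [p,q]. For instance
  ∂[2,5,6] = [5,6] − [2,6] + [2,5],
  ∂[2,3,5] = [3,5] − [2,5] + [2,3].
The 24×16 boundary matrix has rank 15 and Smith normal form diag(1,1,1,1,1,1,1,1,1,1,1,1,1,1,1).

Now H_k = ker ∂_k / im ∂_{k+1}, so:

  H_0: rank C_0 − rank ∂_1 = 8 − 7 = 1, and the invariant factors of ∂_1 are all 1, so H_0 ≅ Z.
  H_1: rank ker ∂_1 − rank ∂_2 = (24 − 7) − 15 = 2, and the invariant factors of ∂_2 are all 1, so H_1 ≅ Z^2.
  H_2: rank ker ∂_2 − rank ∂_3 = (16 − 15) − 0 = 1, and there is no ∂_3, so H_2 ≅ Z.

H_0 = Z,  H_1 = Z^2,  H_2 = Z.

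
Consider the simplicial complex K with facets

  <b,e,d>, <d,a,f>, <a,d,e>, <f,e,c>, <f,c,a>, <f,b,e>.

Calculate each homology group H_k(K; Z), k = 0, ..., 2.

H_0 ≅ Z,  H_1 ≅ Z,  H_2 = 0.

Take the total order a < b < c < d < e < f on the vertex set. Then K (dimension 2) consists of the simplices:

  0-simplices (6): a, b, c, d, e, f
  1-simplices (12): ac, ad, ae, af, bd, be, bf, ce, cf, de, df, ef
  2-simplices (6): acf, ade, adf, bde, bef, cef

so the chain groups are C_0 ≅ Z^6, C_1 ≅ Z^12, C_2 ≅ Z^6.

Boundary ∂_1: C_1 → C_0 maps an edge to its endpoints' difference, ∂[p,q] = q − p. For instance
  ∂ce = e − c.
This gives a 6×12 integer matrix of rank 5; reducing to Smith normal form yields diagonal entries (1,1,1,1,1).

∂_2: C_2 → C_1 sends each 2-simplex [p,q,r] to [q,r] − [p,r] + [p,q]. For instance
  ∂cef = ef − cf + ce,
  ∂bde = de − be + bd.
The resulting 12×6 matrix has rank 6, and its Smith normal form has invariant factors (1,1,1,1,1,1).

From H_k ≅ ker(∂_k) / im(∂_{k+1}) we obtain:

  H_0: rank C_0 − rank ∂_1 = 6 − 5 = 1, and the invariant factors of ∂_1 are all 1, so H_0 = Z.
  H_1: rank ker ∂_1 − rank ∂_2 = (12 − 5) − 6 = 1, and the invariant factors of ∂_2 are all 1, so H_1 = Z.
  H_2: rank ker ∂_2 − rank ∂_3 = (6 − 6) − 0 = 0, and there is no ∂_3, so H_2 = 0.

As a check, the Euler characteristic is 6 − 12 + 6 = 0, which agrees with 1 − 1 + 0 = 0.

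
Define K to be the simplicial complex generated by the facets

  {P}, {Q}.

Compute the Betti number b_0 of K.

b_0 = 2.

Fix the vertex order P < Q and write every simplex with vertices in increasing order. Then dim K = 0 and the simplices of K are:

  0-simplices (2): P, Q

so the chain groups are C_0 ≅ Z^2.

From H_k ≅ ker(∂_k) / im(∂_{k+1}) we obtain:

  H_0: rank C_0 − rank ∂_1 = 2 − 0 = 2, and there is no ∂_1, so H_0 = Z^2.

Hence the Betti numbers are b_0 = 2.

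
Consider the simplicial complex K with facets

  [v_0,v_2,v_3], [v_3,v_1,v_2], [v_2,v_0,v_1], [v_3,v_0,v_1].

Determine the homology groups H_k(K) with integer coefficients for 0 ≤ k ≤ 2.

H_0 ≅ Z,  H_1 = 0,  H_2 ≅ Z.

Order the vertices as v_0 < v_1 < v_2 < v_3. Listing each simplex with vertices in this order, K has dimension 2 with simplices:

  0-simplices (4): [v_0], [v_1], [v_2], [v_3]
  1-simplices (6): [v_0,v_1], [v_0,v_2], [v_0,v_3], [v_1,v_2], [v_1,v_3], [v_2,v_3]
  2-simplices (4): [v_0,v_1,v_2], [v_0,v_1,v_3], [v_0,v_2,v_3], [v_1,v_2,v_3]

so the chain groups are C_0 ≅ Z^4, C_1 ≅ Z^6, C_2 ≅ Z^4.

Boundary ∂_1: C_1 → C_0 is given by ∂[p,q] = [q] − [p].
The 4×6 boundary matrix has rank 3 and Smith normal form diag(1,1,1).

The boundary map ∂_2: C_2 → C_1 acts by ∂[p,q,r] = [q,r] − [p,r] + [p,q]. For instance
  ∂[v_1,v_2,v_3] = [v_2,v_3] − [v_1,v_3] + [v_1,v_2],
  ∂[v_0,v_1,v_2] = [v_1,v_2] − [v_0,v_2] + [v_0,v_1].
The 6×4 boundary matrix has rank 3 and Smith normal form diag(1,1,1).

Reading off H_k = ker ∂_k / im ∂_{k+1}:

  H_0: rank C_0 − rank ∂_1 = 4 − 3 = 1, and the invariant factors of ∂_1 are all 1, so H_0 = Z.
  H_1: rank ker ∂_1 − rank ∂_2 = (6 − 3) − 3 = 0, and the invariant factors of ∂_2 are all 1, so H_1 = 0.
  H_2: rank ker ∂_2 − rank ∂_3 = (4 − 3) − 0 = 1, and there is no ∂_3, so H_2 = Z.

As a check, the Euler characteristic is 4 − 6 + 4 = 2, which agrees with 1 − 0 + 1 = 2.
(K is a triangulation of the 2-sphere S^2.)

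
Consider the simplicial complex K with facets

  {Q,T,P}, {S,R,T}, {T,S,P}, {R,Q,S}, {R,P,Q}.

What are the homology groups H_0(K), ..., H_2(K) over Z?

Fix the vertex order P < Q < R < S < T and write every simplex with vertices in increasing order. Then dim K = 2 and the simplices of K are:

  0-simplices (5): P, Q, R, S, T
  1-simplices (10): PQ, PR, PS, PT, QR, QS, QT, RS, RT, ST
  2-simplices (5): PQR, PQT, PST, QRS, RST

giving chain groups C_0 ≅ Z^5, C_1 ≅ Z^10, C_2 ≅ Z^5.

Boundary ∂_1: C_1 → C_0 is given by ∂[p,q] = [q] − [p]. For instance
  ∂RS = S − R.
The resulting 5×10 matrix has rank 4, and its Smith normal form has invariant factors (1,1,1,1).

The boundary map ∂_2: C_2 → C_1 sends each 2-simplex [p,q,r] to [q,r] − [p,r] + [p,q]. For instance
  ∂RST = ST − RT + RS,
  ∂PQT = QT − PT + PQ.
The resulting 10×5 matrix has rank 5, and its Smith normal form has invariant factors (1,1,1,1,1).

Computing H_k = (kernel of ∂_k) / (image of ∂_{k+1}):

  H_0: rank C_0 − rank ∂_1 = 5 − 4 = 1, and the invariant factors of ∂_1 are all 1, so H_0 ≅ Z.
  H_1: rank ker ∂_1 − rank ∂_2 = (10 − 4) − 5 = 1, and the invariant factors of ∂_2 are all 1, so H_1 ≅ Z.
  H_2: rank ker ∂_2 − rank ∂_3 = (5 − 5) − 0 = 0, and there is no ∂_3, so H_2 ≅ 0.

H_0 = Z,  H_1 = Z,  H_2 = 0.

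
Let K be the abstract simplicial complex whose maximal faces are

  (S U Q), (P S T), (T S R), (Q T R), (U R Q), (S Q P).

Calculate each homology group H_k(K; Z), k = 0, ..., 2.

K has 6 vertices, 12 edges, 6 triangles.
rank ∂_0 = 0, rank ∂_1 = 5 ⇒ b_0 = 6 − 0 − 5 = 1; all invariant factors of ∂_1 are 1 so no torsion. So H_0 = Z.
rank ∂_1 = 5, rank ∂_2 = 6 ⇒ b_1 = 12 − 5 − 6 = 1; all invariant factors of ∂_2 are 1 so no torsion. So H_1 = Z.
rank ∂_2 = 6, rank ∂_3 = 0 ⇒ b_2 = 6 − 6 − 0 = 0. So H_2 = 0.

H_0 ≅ Z,  H_1 ≅ Z,  H_2 = 0.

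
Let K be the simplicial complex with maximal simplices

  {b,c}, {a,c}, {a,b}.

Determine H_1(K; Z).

Take the total order a < b < c on the vertex set. Then K (dimension 1) consists of the simplices:

  0-simplices (3): a, b, c
  1-simplices (3): ab, ac, bc

giving chain groups C_0 ≅ Z^3, C_1 ≅ Z^3.

The boundary map ∂_1: C_1 → C_0 is given by ∂[p,q] = [q] − [p]. For instance
  ∂ac = c − a.
The resulting 3×3 matrix has rank 2, and its Smith normal form has invariant factors (1,1).

From H_k ≅ ker(∂_k) / im(∂_{k+1}) we obtain:

  H_1: rank ker ∂_1 − rank ∂_2 = (3 − 2) − 0 = 1, and there is no ∂_2, so H_1 = Z.

(K is a triangulation of the circle S^1.)

H_1 ≅ Z.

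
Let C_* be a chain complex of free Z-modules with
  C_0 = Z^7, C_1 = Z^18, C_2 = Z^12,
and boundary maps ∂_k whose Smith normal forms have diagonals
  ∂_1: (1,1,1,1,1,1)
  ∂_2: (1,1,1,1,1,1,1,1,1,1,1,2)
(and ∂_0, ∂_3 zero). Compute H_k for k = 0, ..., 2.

H_0 ≅ Z,  H_1 ≅ Z_2,  H_2 = 0.

H_0: b_0 = 7 − 0 − 6 = 1; torsion from ∂_1 factors > 1: none. So H_0 ≅ Z.
H_1: b_1 = 18 − 6 − 12 = 0; torsion from ∂_2 factors > 1: [2]. So H_1 ≅ Z_2.
H_2: b_2 = 12 − 12 − 0 = 0; torsion from ∂_3 factors > 1: none. So H_2 ≅ 0.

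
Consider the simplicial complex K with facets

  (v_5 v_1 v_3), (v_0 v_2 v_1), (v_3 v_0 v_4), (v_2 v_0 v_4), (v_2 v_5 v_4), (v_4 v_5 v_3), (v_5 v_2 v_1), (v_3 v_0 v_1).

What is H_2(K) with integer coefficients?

Take the total order v_0 < v_1 < v_2 < v_3 < v_4 < v_5 on the vertex set. Then K (dimension 2) consists of the simplices:

  0-simplices (6): [v_0], [v_1], [v_2], [v_3], [v_4], [v_5]
  1-simplices (12): [v_0,v_1], [v_0,v_2], [v_0,v_3], [v_0,v_4], [v_1,v_2], [v_1,v_3], [v_1,v_5], [v_2,v_4], [v_2,v_5], [v_3,v_4], [v_3,v_5], [v_4,v_5]
  2-simplices (8): [v_0,v_1,v_2], [v_0,v_1,v_3], [v_0,v_2,v_4], [v_0,v_3,v_4], [v_1,v_2,v_5], [v_1,v_3,v_5], [v_2,v_4,v_5], [v_3,v_4,v_5]

Hence C_0 ≅ Z^6, C_1 ≅ Z^12, C_2 ≅ Z^8.

The boundary map ∂_1: C_1 → C_0 sends each edge [p,q] (with p < q) to q − p.
The resulting 6×12 matrix has rank 5, and its Smith normal form has invariant factors (1,1,1,1,1).

The boundary map ∂_2: C_2 → C_1 sends each 2-simplex [p,q,r] to [q,r] − [p,r] + [p,q]. For instance
  ∂[v_0,v_1,v_3] = [v_1,v_3] − [v_0,v_3] + [v_0,v_1],
  ∂[v_0,v_3,v_4] = [v_3,v_4] − [v_0,v_4] + [v_0,v_3].
The resulting 12×8 matrix has rank 7, and its Smith normal form has invariant factors (1,1,1,1,1,1,1).

Reading off H_k = ker ∂_k / im ∂_{k+1}:

  H_2: rank ker ∂_2 − rank ∂_3 = (8 − 7) − 0 = 1, and there is no ∂_3, so H_2 = Z.

(K is a triangulation of the 2-sphere S^2.)

H_2 ≅ Z.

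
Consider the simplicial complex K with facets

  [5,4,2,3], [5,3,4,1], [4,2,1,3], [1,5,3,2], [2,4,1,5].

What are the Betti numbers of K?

b_0 = 1, b_1 = 0, b_2 = 0, b_3 = 1.

K has 5 vertices, 10 edges, 10 triangles, 5 3-simplices.
rank ∂_0 = 0, rank ∂_1 = 4 ⇒ b_0 = 5 − 0 − 4 = 1; all invariant factors of ∂_1 are 1 so no torsion. So H_0 ≅ Z.
rank ∂_1 = 4, rank ∂_2 = 6 ⇒ b_1 = 10 − 4 − 6 = 0; all invariant factors of ∂_2 are 1 so no torsion. So H_1 ≅ 0.
rank ∂_2 = 6, rank ∂_3 = 4 ⇒ b_2 = 10 − 6 − 4 = 0; all invariant factors of ∂_3 are 1 so no torsion. So H_2 ≅ 0.
rank ∂_3 = 4, rank ∂_4 = 0 ⇒ b_3 = 5 − 4 − 0 = 1. So H_3 ≅ Z.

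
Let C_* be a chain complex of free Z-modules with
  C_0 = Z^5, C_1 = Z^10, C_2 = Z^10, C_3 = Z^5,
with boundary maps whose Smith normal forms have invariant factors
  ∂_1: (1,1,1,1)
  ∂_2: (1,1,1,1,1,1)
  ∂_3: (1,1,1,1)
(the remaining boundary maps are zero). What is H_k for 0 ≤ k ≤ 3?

H_0 ≅ Z,  H_1 = 0,  H_2 = 0,  H_3 ≅ Z.

H_0: b_0 = 5 − 0 − 4 = 1; torsion from ∂_1 factors > 1: none. So H_0 ≅ Z.
H_1: b_1 = 10 − 4 − 6 = 0; torsion from ∂_2 factors > 1: none. So H_1 ≅ 0.
H_2: b_2 = 10 − 6 − 4 = 0; torsion from ∂_3 factors > 1: none. So H_2 ≅ 0.
H_3: b_3 = 5 − 4 − 0 = 1; torsion from ∂_4 factors > 1: none. So H_3 ≅ Z.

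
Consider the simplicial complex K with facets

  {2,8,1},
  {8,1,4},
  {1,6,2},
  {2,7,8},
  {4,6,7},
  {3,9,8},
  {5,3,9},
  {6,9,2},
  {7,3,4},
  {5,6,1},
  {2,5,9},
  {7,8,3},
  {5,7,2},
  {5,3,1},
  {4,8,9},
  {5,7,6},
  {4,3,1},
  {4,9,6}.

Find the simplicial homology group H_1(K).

Order the vertices as 1 < 2 < 3 < 4 < 5 < 6 < 7 < 8 < 9. Listing each simplex with vertices in this order, K has dimension 2 with simplices:

  0-simplices (9): [1], [2], [3], [4], [5], [6], [7], [8], [9]
  1-simplices (27): (27 of them)
  2-simplices (18): [1,2,6], [1,2,8], [1,3,4], [1,3,5], [1,4,8], [1,5,6], [2,5,7], [2,5,9], [2,6,9], [2,7,8], [3,4,7], [3,5,9], [3,7,8], [3,8,9], [4,6,7], [4,6,9], [4,8,9], [5,6,7]

giving chain groups C_0 ≅ Z^9, C_1 ≅ Z^27, C_2 ≅ Z^18.

The boundary map ∂_1: C_1 → C_0 maps an edge to its endpoints' difference, ∂[p,q] = q − p. For instance
  ∂[5,9] = [9] − [5].
This gives a 9×27 integer matrix of rank 8; reducing to Smith normal form yields diagonal entries (1,1,1,1,1,1,1,1).

Boundary ∂_2: C_2 → C_1 maps a triangle to the signed sum of its edges. For instance
  ∂[3,4,7] = [4,7] − [3,7] + [3,4],
  ∂[4,6,7] = [6,7] − [4,7] + [4,6].
The 27×18 boundary matrix has rank 18 and Smith normal form diag(1,1,1,1,1,1,1,1,1,1,1,1,1,1,1,1,1,2).

Now H_k = ker ∂_k / im ∂_{k+1}, so:

  H_1: rank ker ∂_1 − rank ∂_2 = (27 − 8) − 18 = 1, and ∂_2 has invariant factor 2 > 1, so H_1 ≅ Z ⊕ Z/2Z.

H_1 ≅ Z ⊕ Z/2Z.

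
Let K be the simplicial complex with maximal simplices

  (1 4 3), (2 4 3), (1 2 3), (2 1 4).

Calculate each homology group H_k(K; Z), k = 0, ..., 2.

H_0 ≅ Z,  H_1 = 0,  H_2 ≅ Z.

We work with the vertex ordering 1 < 2 < 3 < 4. The simplices of K, each written with vertices in increasing order, are:

  0-simplices (4): [1], [2], [3], [4]
  1-simplices (6): [1,2], [1,3], [1,4], [2,3], [2,4], [3,4]
  2-simplices (4): [1,2,3], [1,2,4], [1,3,4], [2,3,4]

giving chain groups C_0 ≅ Z^4, C_1 ≅ Z^6, C_2 ≅ Z^4.

Boundary ∂_1: C_1 → C_0 is given by ∂[p,q] = [q] − [p]. For instance
  ∂[2,3] = [3] − [2].
The resulting 4×6 matrix has rank 3, and its Smith normal form has invariant factors (1,1,1).

Boundary ∂_2: C_2 → C_1 sends each 2-simplex [p,q,r] to [q,r] − [p,r] + [p,q]. For instance
  ∂[1,2,4] = [2,4] − [1,4] + [1,2],
  ∂[2,3,4] = [3,4] − [2,4] + [2,3].
The resulting 6×4 matrix has rank 3, and its Smith normal form has invariant factors (1,1,1).

Computing H_k = (kernel of ∂_k) / (image of ∂_{k+1}):

  H_0: rank C_0 − rank ∂_1 = 4 − 3 = 1, and the invariant factors of ∂_1 are all 1, so H_0 ≅ Z.
  H_1: rank ker ∂_1 − rank ∂_2 = (6 − 3) − 3 = 0, and the invariant factors of ∂_2 are all 1, so H_1 ≅ 0.
  H_2: rank ker ∂_2 − rank ∂_3 = (4 − 3) − 0 = 1, and there is no ∂_3, so H_2 ≅ Z.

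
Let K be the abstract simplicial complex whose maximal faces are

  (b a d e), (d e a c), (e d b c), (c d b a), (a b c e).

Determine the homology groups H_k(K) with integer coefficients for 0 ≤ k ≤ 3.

H_0 ≅ Z,  H_1 = 0,  H_2 = 0,  H_3 ≅ Z.

Take the total order a < b < c < d < e on the vertex set. Then K (dimension 3) consists of the simplices:

  0-simplices (5): a, b, c, d, e
  1-simplices (10): ab, ac, ad, ae, bc, bd, be, cd, ce, de
  2-simplices (10): abc, abd, abe, acd, ace, ade, bcd, bce, bde, cde
  3-simplices (5): abcd, abce, abde, acde, bcde

so the chain groups are C_0 ≅ Z^5, C_1 ≅ Z^10, C_2 ≅ Z^10, C_3 ≅ Z^5.

∂_1: C_1 → C_0 is given by ∂[p,q] = [q] − [p].
The resulting 5×10 matrix has rank 4, and its Smith normal form has invariant factors (1,1,1,1).

∂_2: C_2 → C_1 acts by ∂[p,q,r] = [q,r] − [p,r] + [p,q]. For instance
  ∂bde = de − be + bd,
  ∂abc = bc − ac + ab.
This gives a 10×10 integer matrix of rank 6; reducing to Smith normal form yields diagonal entries (1,1,1,1,1,1).

∂_3: C_3 → C_2 sends each 3-simplex σ to the alternating sum Σ_i (−1)^i (σ with its i-th vertex removed). For instance
  ∂bcde = cde − bde + bce − bcd,
  ∂abcd = bcd − acd + abd − abc.
The resulting 10×5 matrix has rank 4, and its Smith normal form has invariant factors (1,1,1,1).

Now H_k = ker ∂_k / im ∂_{k+1}, so:

  H_0: rank C_0 − rank ∂_1 = 5 − 4 = 1, and the invariant factors of ∂_1 are all 1, so H_0 ≅ Z.
  H_1: rank ker ∂_1 − rank ∂_2 = (10 − 4) − 6 = 0, and the invariant factors of ∂_2 are all 1, so H_1 ≅ 0.
  H_2: rank ker ∂_2 − rank ∂_3 = (10 − 6) − 4 = 0, and the invariant factors of ∂_3 are all 1, so H_2 ≅ 0.
  H_3: rank ker ∂_3 − rank ∂_4 = (5 − 4) − 0 = 1, and there is no ∂_4, so H_3 ≅ Z.

(K is a triangulation of the 3-sphere S^3.)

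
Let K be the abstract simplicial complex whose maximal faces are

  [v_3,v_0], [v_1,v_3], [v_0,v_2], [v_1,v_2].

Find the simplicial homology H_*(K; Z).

H_0 ≅ Z,  H_1 ≅ Z.

K has 4 vertices, 4 edges.
rank ∂_0 = 0, rank ∂_1 = 3 ⇒ b_0 = 4 − 0 − 3 = 1; all invariant factors of ∂_1 are 1 so no torsion. So H_0 = Z.
rank ∂_1 = 3, rank ∂_2 = 0 ⇒ b_1 = 4 − 3 − 0 = 1. So H_1 = Z.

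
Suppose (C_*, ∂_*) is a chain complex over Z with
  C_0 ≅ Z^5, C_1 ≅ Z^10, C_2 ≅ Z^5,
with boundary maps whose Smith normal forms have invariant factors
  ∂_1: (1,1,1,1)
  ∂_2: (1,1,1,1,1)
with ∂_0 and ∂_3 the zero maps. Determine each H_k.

H_0 = Z,  H_1 = Z,  H_2 = 0.

H_0: b_0 = 5 − 0 − 4 = 1; torsion from ∂_1 factors > 1: none. So H_0 = Z.
H_1: b_1 = 10 − 4 − 5 = 1; torsion from ∂_2 factors > 1: none. So H_1 = Z.
H_2: b_2 = 5 − 5 − 0 = 0; torsion from ∂_3 factors > 1: none. So H_2 = 0.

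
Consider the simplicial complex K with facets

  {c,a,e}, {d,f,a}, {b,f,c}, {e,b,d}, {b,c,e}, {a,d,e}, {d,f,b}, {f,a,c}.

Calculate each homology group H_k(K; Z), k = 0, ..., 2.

H_0 = Z,  H_1 = 0,  H_2 = Z.

We work with the vertex ordering a < b < c < d < e < f. The simplices of K, each written with vertices in increasing order, are:

  0-simplices (6): a, b, c, d, e, f
  1-simplices (12): ac, ad, ae, af, bc, bd, be, bf, ce, cf, de, df
  2-simplices (8): ace, acf, ade, adf, bce, bcf, bde, bdf

Hence C_0 ≅ Z^6, C_1 ≅ Z^12, C_2 ≅ Z^8.

The boundary map ∂_1: C_1 → C_0 is given by ∂[p,q] = [q] − [p].
The resulting 6×12 matrix has rank 5, and its Smith normal form has invariant factors (1,1,1,1,1).

The boundary map ∂_2: C_2 → C_1 maps a triangle to the signed sum of its edges. For instance
  ∂bde = de − be + bd,
  ∂bcf = cf − bf + bc.
The resulting 12×8 matrix has rank 7, and its Smith normal form has invariant factors (1,1,1,1,1,1,1).

Computing H_k = (kernel of ∂_k) / (image of ∂_{k+1}):

  H_0: rank C_0 − rank ∂_1 = 6 − 5 = 1, and the invariant factors of ∂_1 are all 1, so H_0 ≅ Z.
  H_1: rank ker ∂_1 − rank ∂_2 = (12 − 5) − 7 = 0, and the invariant factors of ∂_2 are all 1, so H_1 ≅ 0.
  H_2: rank ker ∂_2 − rank ∂_3 = (8 − 7) − 0 = 1, and there is no ∂_3, so H_2 ≅ Z.

As a check, the Euler characteristic is 6 − 12 + 8 = 2, which agrees with 1 − 0 + 1 = 2.
(K is a triangulation of the 2-sphere S^2.)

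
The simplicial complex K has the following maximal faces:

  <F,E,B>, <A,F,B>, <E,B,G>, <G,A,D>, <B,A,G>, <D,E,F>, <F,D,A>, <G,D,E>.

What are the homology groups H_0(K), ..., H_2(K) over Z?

We work with the vertex ordering A < B < D < E < F < G. The simplices of K, each written with vertices in increasing order, are:

  0-simplices (6): A, B, D, E, F, G
  1-simplices (12): AB, AD, AF, AG, BE, BF, BG, DE, DF, DG, EF, EG
  2-simplices (8): ABF, ABG, ADF, ADG, BEF, BEG, DEF, DEG

Hence C_0 ≅ Z^6, C_1 ≅ Z^12, C_2 ≅ Z^8.

The boundary map ∂_1: C_1 → C_0 sends each edge [p,q] (with p < q) to q − p.
As a 6×12 matrix over Z this has rank 5, with invariant factors (1,1,1,1,1).

Boundary ∂_2: C_2 → C_1 sends each 2-simplex [p,q,r] to [q,r] − [p,r] + [p,q]. For instance
  ∂ADF = DF − AF + AD,
  ∂DEG = EG − DG + DE.
This gives a 12×8 integer matrix of rank 7; reducing to Smith normal form yields diagonal entries (1,1,1,1,1,1,1).

Reading off H_k = ker ∂_k / im ∂_{k+1}:

  H_0: rank C_0 − rank ∂_1 = 6 − 5 = 1, and the invariant factors of ∂_1 are all 1, so H_0 = Z.
  H_1: rank ker ∂_1 − rank ∂_2 = (12 − 5) − 7 = 0, and the invariant factors of ∂_2 are all 1, so H_1 = 0.
  H_2: rank ker ∂_2 − rank ∂_3 = (8 − 7) − 0 = 1, and there is no ∂_3, so H_2 = Z.

H_0 = Z,  H_1 = 0,  H_2 = Z.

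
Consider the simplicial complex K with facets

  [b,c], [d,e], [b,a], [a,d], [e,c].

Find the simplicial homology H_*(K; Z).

Fix the vertex order a < b < c < d < e and write every simplex with vertices in increasing order. Then dim K = 1 and the simplices of K are:

  0-simplices (5): a, b, c, d, e
  1-simplices (5): ab, ad, bc, ce, de

giving chain groups C_0 ≅ Z^5, C_1 ≅ Z^5.

The boundary map ∂_1: C_1 → C_0 maps an edge to its endpoints' difference, ∂[p,q] = q − p. For instance
  ∂ad = d − a.
As a 5×5 matrix over Z this has rank 4, with invariant factors (1,1,1,1).

Computing H_k = (kernel of ∂_k) / (image of ∂_{k+1}):

  H_0: rank C_0 − rank ∂_1 = 5 − 4 = 1, and the invariant factors of ∂_1 are all 1, so H_0 = Z.
  H_1: rank ker ∂_1 − rank ∂_2 = (5 − 4) − 0 = 1, and there is no ∂_2, so H_1 = Z.

H_0 = Z,  H_1 = Z.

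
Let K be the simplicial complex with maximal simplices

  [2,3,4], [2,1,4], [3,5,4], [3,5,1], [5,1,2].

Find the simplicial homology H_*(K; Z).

Take the total order 1 < 2 < 3 < 4 < 5 on the vertex set. Then K (dimension 2) consists of the simplices:

  0-simplices (5): [1], [2], [3], [4], [5]
  1-simplices (10): [1,2], [1,3], [1,4], [1,5], [2,3], [2,4], [2,5], [3,4], [3,5], [4,5]
  2-simplices (5): [1,2,4], [1,2,5], [1,3,5], [2,3,4], [3,4,5]

Hence C_0 ≅ Z^5, C_1 ≅ Z^10, C_2 ≅ Z^5.

Boundary ∂_1: C_1 → C_0 maps an edge to its endpoints' difference, ∂[p,q] = q − p. For instance
  ∂[2,3] = [3] − [2].
The resulting 5×10 matrix has rank 4, and its Smith normal form has invariant factors (1,1,1,1).

The boundary map ∂_2: C_2 → C_1 maps a triangle to the signed sum of its edges. For instance
  ∂[1,2,5] = [2,5] − [1,5] + [1,2],
  ∂[2,3,4] = [3,4] − [2,4] + [2,3].
As a 10×5 matrix over Z this has rank 5, with invariant factors (1,1,1,1,1).

From H_k ≅ ker(∂_k) / im(∂_{k+1}) we obtain:

  H_0: rank C_0 − rank ∂_1 = 5 − 4 = 1, and the invariant factors of ∂_1 are all 1, so H_0 = Z.
  H_1: rank ker ∂_1 − rank ∂_2 = (10 − 4) − 5 = 1, and the invariant factors of ∂_2 are all 1, so H_1 = Z.
  H_2: rank ker ∂_2 − rank ∂_3 = (5 − 5) − 0 = 0, and there is no ∂_3, so H_2 = 0.

As a check, the Euler characteristic is 5 − 10 + 5 = 0, which agrees with 1 − 1 + 0 = 0.
(K is a triangulation of the Möbius band.)

H_0 = Z,  H_1 = Z,  H_2 = 0.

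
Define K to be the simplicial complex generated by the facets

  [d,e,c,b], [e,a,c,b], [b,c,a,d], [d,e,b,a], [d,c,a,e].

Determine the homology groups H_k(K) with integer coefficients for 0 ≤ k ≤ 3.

Fix the vertex order a < b < c < d < e and write every simplex with vertices in increasing order. Then dim K = 3 and the simplices of K are:

  0-simplices (5): a, b, c, d, e
  1-simplices (10): ab, ac, ad, ae, bc, bd, be, cd, ce, de
  2-simplices (10): abc, abd, abe, acd, ace, ade, bcd, bce, bde, cde
  3-simplices (5): abcd, abce, abde, acde, bcde

so the chain groups are C_0 ≅ Z^5, C_1 ≅ Z^10, C_2 ≅ Z^10, C_3 ≅ Z^5.

The boundary map ∂_1: C_1 → C_0 maps an edge to its endpoints' difference, ∂[p,q] = q − p. For instance
  ∂ac = c − a.
As a 5×10 matrix over Z this has rank 4, with invariant factors (1,1,1,1).

Boundary ∂_2: C_2 → C_1 maps a triangle to the signed sum of its edges. For instance
  ∂bcd = cd − bd + bc,
  ∂cde = de − ce + cd.
This gives a 10×10 integer matrix of rank 6; reducing to Smith normal form yields diagonal entries (1,1,1,1,1,1).

The boundary map ∂_3: C_3 → C_2 sends each 3-simplex σ to the alternating sum Σ_i (−1)^i (σ with its i-th vertex removed). For instance
  ∂abce = bce − ace + abe − abc,
  ∂acde = cde − ade + ace − acd.
This gives a 10×5 integer matrix of rank 4; reducing to Smith normal form yields diagonal entries (1,1,1,1).

Reading off H_k = ker ∂_k / im ∂_{k+1}:

  H_0: rank C_0 − rank ∂_1 = 5 − 4 = 1, and the invariant factors of ∂_1 are all 1, so H_0 ≅ Z.
  H_1: rank ker ∂_1 − rank ∂_2 = (10 − 4) − 6 = 0, and the invariant factors of ∂_2 are all 1, so H_1 ≅ 0.
  H_2: rank ker ∂_2 − rank ∂_3 = (10 − 6) − 4 = 0, and the invariant factors of ∂_3 are all 1, so H_2 ≅ 0.
  H_3: rank ker ∂_3 − rank ∂_4 = (5 − 4) − 0 = 1, and there is no ∂_4, so H_3 ≅ Z.

As a check, the Euler characteristic is 5 − 10 + 10 − 5 = 0, which agrees with 1 − 0 + 0 − 1 = 0.
(K is a triangulation of the 3-sphere S^3.)

H_0 ≅ Z,  H_1 = 0,  H_2 = 0,  H_3 ≅ Z.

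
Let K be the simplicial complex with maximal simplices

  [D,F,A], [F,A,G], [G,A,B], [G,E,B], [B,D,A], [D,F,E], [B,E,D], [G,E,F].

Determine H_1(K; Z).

Take the total order A < B < D < E < F < G on the vertex set. Then K (dimension 2) consists of the simplices:

  0-simplices (6): A, B, D, E, F, G
  1-simplices (12): AB, AD, AF, AG, BD, BE, BG, DE, DF, EF, EG, FG
  2-simplices (8): ABD, ABG, ADF, AFG, BDE, BEG, DEF, EFG

giving chain groups C_0 ≅ Z^6, C_1 ≅ Z^12, C_2 ≅ Z^8.

The boundary map ∂_1: C_1 → C_0 sends each edge [p,q] (with p < q) to q − p. For instance
  ∂DF = F − D.
As a 6×12 matrix over Z this has rank 5, with invariant factors (1,1,1,1,1).

The boundary map ∂_2: C_2 → C_1 acts by ∂[p,q,r] = [q,r] − [p,r] + [p,q]. For instance
  ∂EFG = FG − EG + EF,
  ∂ADF = DF − AF + AD.
The resulting 12×8 matrix has rank 7, and its Smith normal form has invariant factors (1,1,1,1,1,1,1).

Now H_k = ker ∂_k / im ∂_{k+1}, so:

  H_1: rank ker ∂_1 − rank ∂_2 = (12 − 5) − 7 = 0, and the invariant factors of ∂_2 are all 1, so H_1 ≅ 0.

H_1 ≅ 0.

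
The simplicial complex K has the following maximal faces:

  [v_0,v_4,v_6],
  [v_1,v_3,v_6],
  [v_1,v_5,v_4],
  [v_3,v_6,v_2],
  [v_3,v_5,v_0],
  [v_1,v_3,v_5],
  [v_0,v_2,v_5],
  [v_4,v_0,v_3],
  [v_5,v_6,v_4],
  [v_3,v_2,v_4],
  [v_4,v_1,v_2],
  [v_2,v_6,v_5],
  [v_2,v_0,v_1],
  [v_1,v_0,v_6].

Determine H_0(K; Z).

We work with the vertex ordering v_0 < v_1 < v_2 < v_3 < v_4 < v_5 < v_6. The simplices of K, each written with vertices in increasing order, are:

  0-simplices (7): [v_0], [v_1], [v_2], [v_3], [v_4], [v_5], [v_6]
  1-simplices (21): (21 of them)
  2-simplices (14): (14 of them)

giving chain groups C_0 ≅ Z^7, C_1 ≅ Z^21, C_2 ≅ Z^14.

The boundary map ∂_1: C_1 → C_0 maps an edge to its endpoints' difference, ∂[p,q] = q − p. For instance
  ∂[v_1,v_3] = [v_3] − [v_1].
The resulting 7×21 matrix has rank 6, and its Smith normal form has invariant factors (1,1,1,1,1,1).

∂_2: C_2 → C_1 maps a triangle to the signed sum of its edges. For instance
  ∂[v_2,v_3,v_4] = [v_3,v_4] − [v_2,v_4] + [v_2,v_3],
  ∂[v_0,v_3,v_4] = [v_3,v_4] − [v_0,v_4] + [v_0,v_3].
The resulting 21×14 matrix has rank 13, and its Smith normal form has invariant factors (1,1,1,1,1,1,1,1,1,1,1,1,1).

Computing H_k = (kernel of ∂_k) / (image of ∂_{k+1}):

  H_0: rank C_0 − rank ∂_1 = 7 − 6 = 1, and the invariant factors of ∂_1 are all 1, so H_0 ≅ Z.

H_0 ≅ Z.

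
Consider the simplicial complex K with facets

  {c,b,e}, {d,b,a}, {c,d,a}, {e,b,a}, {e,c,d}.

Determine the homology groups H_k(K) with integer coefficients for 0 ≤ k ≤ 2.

H_0 = Z,  H_1 = Z,  H_2 = 0.

We work with the vertex ordering a < b < c < d < e. The simplices of K, each written with vertices in increasing order, are:

  0-simplices (5): a, b, c, d, e
  1-simplices (10): ab, ac, ad, ae, bc, bd, be, cd, ce, de
  2-simplices (5): abd, abe, acd, bce, cde

so the chain groups are C_0 ≅ Z^5, C_1 ≅ Z^10, C_2 ≅ Z^5.

The boundary map ∂_1: C_1 → C_0 maps an edge to its endpoints' difference, ∂[p,q] = q − p. For instance
  ∂be = e − b.
This gives a 5×10 integer matrix of rank 4; reducing to Smith normal form yields diagonal entries (1,1,1,1).

Boundary ∂_2: C_2 → C_1 maps a triangle to the signed sum of its edges. For instance
  ∂bce = ce − be + bc,
  ∂acd = cd − ad + ac.
This gives a 10×5 integer matrix of rank 5; reducing to Smith normal form yields diagonal entries (1,1,1,1,1).

Now H_k = ker ∂_k / im ∂_{k+1}, so:

  H_0: rank C_0 − rank ∂_1 = 5 − 4 = 1, and the invariant factors of ∂_1 are all 1, so H_0 ≅ Z.
  H_1: rank ker ∂_1 − rank ∂_2 = (10 − 4) − 5 = 1, and the invariant factors of ∂_2 are all 1, so H_1 ≅ Z.
  H_2: rank ker ∂_2 − rank ∂_3 = (5 − 5) − 0 = 0, and there is no ∂_3, so H_2 ≅ 0.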